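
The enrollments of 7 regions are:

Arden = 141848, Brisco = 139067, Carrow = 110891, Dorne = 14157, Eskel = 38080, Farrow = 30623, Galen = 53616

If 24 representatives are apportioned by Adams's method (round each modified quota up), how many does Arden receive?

Standard divisor 528282/24 ≈ 22011.75; standard quotas: Arden 6.444, Brisco 6.318, Carrow 5.038, Dorne 0.643, Eskel 1.730, Farrow 1.391, Galen 2.436.
Rounding up gives 7, 7, 6, 1, 2, 2, 3 = 28 seats, so the divisor must be adjusted.
With modified divisor 27300: modified quotas Arden 5.196, Brisco 5.094, Carrow 4.062, Dorne 0.519, Eskel 1.395, Farrow 1.122, Galen 1.964.
Rounding up: Arden 6, Brisco 6, Carrow 5, Dorne 1, Eskel 2, Farrow 2, Galen 2 (total 24).
Arden receives 6.

6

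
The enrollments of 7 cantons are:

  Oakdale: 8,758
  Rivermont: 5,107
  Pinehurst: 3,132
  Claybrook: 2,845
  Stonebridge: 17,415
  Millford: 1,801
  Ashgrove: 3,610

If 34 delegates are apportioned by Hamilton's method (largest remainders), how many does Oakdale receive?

The standard divisor is 42668/34 ≈ 1254.941.
Standard quotas: Oakdale 6.9788, Rivermont 4.0695, Pinehurst 2.4957, Claybrook 2.2670, Stonebridge 13.8771, Millford 1.4351, Ashgrove 2.8766.
Lower quotas: Oakdale 6, Rivermont 4, Pinehurst 2, Claybrook 2, Stonebridge 13, Millford 1, Ashgrove 2 (sum 30, leaving 4 seats).
Remainders in descending order: Oakdale 0.9788, Stonebridge 0.8771, Ashgrove 0.8766, Pinehurst 0.4957, Millford 0.4351, Claybrook 0.2670, Rivermont 0.0695.
Largest remainders: Oakdale, Stonebridge, Ashgrove, Pinehurst receive the extra seats.
Oakdale receives 7.

7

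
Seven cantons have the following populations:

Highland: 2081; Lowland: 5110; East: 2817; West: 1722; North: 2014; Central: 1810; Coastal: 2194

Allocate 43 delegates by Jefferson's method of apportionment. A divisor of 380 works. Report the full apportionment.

With modified divisor 380: modified quotas Highland 5.476, Lowland 13.447, East 7.413, West 4.532, North 5.300, Central 4.763, Coastal 5.774.
Rounding down: Highland 5, Lowland 13, East 7, West 4, North 5, Central 4, Coastal 5 (total 43).

Highland 5, Lowland 13, East 7, West 4, North 5, Central 4, Coastal 5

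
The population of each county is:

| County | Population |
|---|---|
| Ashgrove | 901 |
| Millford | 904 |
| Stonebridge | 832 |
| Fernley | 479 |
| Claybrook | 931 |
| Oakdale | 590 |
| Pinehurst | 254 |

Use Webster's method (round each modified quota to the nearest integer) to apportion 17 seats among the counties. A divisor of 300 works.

Ashgrove 3, Millford 3, Stonebridge 3, Fernley 2, Claybrook 3, Oakdale 2, Pinehurst 1

With modified divisor 300: modified quotas Ashgrove 3.003, Millford 3.013, Stonebridge 2.773, Fernley 1.597, Claybrook 3.103, Oakdale 1.967, Pinehurst 0.847.
Rounding to the nearest integer: Ashgrove 3, Millford 3, Stonebridge 3, Fernley 2, Claybrook 3, Oakdale 2, Pinehurst 1 (total 17).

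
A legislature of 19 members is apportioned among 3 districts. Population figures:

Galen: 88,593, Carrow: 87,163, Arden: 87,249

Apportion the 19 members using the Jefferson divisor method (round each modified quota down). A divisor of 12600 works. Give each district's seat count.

With modified divisor 12600: modified quotas Galen 7.031, Carrow 6.918, Arden 6.925.
Rounding down: Galen 7, Carrow 6, Arden 6 (total 19).

Galen: 7, Carrow: 6, Arden: 6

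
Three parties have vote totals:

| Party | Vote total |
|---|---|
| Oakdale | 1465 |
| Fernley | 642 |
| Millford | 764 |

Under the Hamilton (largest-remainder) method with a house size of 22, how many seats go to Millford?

Standard divisor: 2871 ÷ 22 ≈ 130.5.
Standard quotas: Oakdale 11.226, Fernley 4.920, Millford 5.854.
Lower quotas: Oakdale 11, Fernley 4, Millford 5 (sum 20, leaving 2 seats).
Remainders in descending order: Fernley 0.920, Millford 0.854, Oakdale 0.226.
Largest remainders: Fernley, Millford receive the extra seats.
Millford receives 6.

6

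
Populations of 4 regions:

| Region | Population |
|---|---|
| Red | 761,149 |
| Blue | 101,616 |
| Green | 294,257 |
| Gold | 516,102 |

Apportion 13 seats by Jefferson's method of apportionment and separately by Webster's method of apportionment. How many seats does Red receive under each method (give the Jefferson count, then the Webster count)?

7 and 6

Jefferson: Red 7, Blue 0, Green 2, Gold 4.
Webster: Red 6, Blue 1, Green 2, Gold 4.
Red gets 7 under Jefferson and 6 under Webster.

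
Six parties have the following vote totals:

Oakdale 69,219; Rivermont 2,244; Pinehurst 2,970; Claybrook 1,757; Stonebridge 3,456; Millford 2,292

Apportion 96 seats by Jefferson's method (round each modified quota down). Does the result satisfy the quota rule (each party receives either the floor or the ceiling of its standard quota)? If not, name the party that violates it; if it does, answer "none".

Oakdale

Standard quotas: Oakdale 81.098, Rivermont 2.629, Pinehurst 3.480, Claybrook 2.059, Stonebridge 4.049, Millford 2.685.
Jefferson allocation: Oakdale 83, Rivermont 2, Pinehurst 3, Claybrook 2, Stonebridge 4, Millford 2.
Oakdale has quota 81.098 (lower 81, upper 82) but receives 83 — outside the quota interval.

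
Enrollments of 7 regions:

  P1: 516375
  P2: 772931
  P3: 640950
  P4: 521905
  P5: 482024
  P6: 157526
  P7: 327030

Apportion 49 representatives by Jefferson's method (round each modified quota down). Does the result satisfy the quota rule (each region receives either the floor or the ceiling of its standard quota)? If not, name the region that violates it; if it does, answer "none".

none

Standard quotas: P1 7.401, P2 11.078, P3 9.187, P4 7.480, P5 6.909, P6 2.258, P7 4.687.
Jefferson allocation: P1 7, P2 11, P3 9, P4 8, P5 7, P6 2, P7 5.
Every allocation lies between the lower and upper quota.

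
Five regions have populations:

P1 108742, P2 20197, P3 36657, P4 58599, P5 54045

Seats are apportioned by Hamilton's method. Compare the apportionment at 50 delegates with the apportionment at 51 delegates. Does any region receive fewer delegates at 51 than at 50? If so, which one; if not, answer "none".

P2

At 50 seats: P1 19, P2 4, P3 7, P4 10, P5 10.
At 51 seats: P1 20, P2 3, P3 7, P4 11, P5 10.
P2 drops from 4 to 3.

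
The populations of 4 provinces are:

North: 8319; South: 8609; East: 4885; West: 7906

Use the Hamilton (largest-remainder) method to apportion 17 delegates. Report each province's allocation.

North: 5; South: 5; East: 3; West: 4

Total 29719; standard divisor 29719/17 ≈ 1748.176.
Standard quotas: North 4.7587, South 4.9246, East 2.7943, West 4.5224.
Lower quotas: North 4, South 4, East 2, West 4 (sum 14, leaving 3 seats).
Remainders in descending order: South 0.9246, East 0.7943, North 0.7587, West 0.5224.
The surplus seats go to South, East, North.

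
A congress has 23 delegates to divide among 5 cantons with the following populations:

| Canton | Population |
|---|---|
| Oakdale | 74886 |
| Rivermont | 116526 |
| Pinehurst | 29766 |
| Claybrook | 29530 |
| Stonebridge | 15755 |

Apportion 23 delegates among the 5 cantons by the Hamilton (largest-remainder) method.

Oakdale 6; Rivermont 10; Pinehurst 3; Claybrook 3; Stonebridge 1

Standard divisor: 266463 ÷ 23 ≈ 11585.348.
Standard quotas: Oakdale 6.4639, Rivermont 10.0580, Pinehurst 2.5693, Claybrook 2.5489, Stonebridge 1.3599.
Lower quotas: Oakdale 6, Rivermont 10, Pinehurst 2, Claybrook 2, Stonebridge 1 (sum 21, leaving 2 seats).
Remainders in descending order: Pinehurst 0.5693, Claybrook 0.5489, Oakdale 0.4639, Stonebridge 0.3599, Rivermont 0.0580.
The surplus seats go to Pinehurst, Claybrook.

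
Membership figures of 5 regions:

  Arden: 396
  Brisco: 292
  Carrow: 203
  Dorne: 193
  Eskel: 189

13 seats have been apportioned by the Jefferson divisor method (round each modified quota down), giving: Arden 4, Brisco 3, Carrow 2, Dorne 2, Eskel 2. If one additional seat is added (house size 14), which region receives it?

Priority for the next seat is population ÷ (current seats + 1).
Priorities: Arden 79.200, Brisco 73.000, Carrow 67.667, Dorne 64.333, Eskel 63.000.
Highest priority: Arden.

Arden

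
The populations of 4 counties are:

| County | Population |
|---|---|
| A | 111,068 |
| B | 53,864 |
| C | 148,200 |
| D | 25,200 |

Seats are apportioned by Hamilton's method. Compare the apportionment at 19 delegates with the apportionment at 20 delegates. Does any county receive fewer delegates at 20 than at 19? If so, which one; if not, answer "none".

At 19 seats: A 6, B 3, C 8, D 2.
At 20 seats: A 7, B 3, C 9, D 1.
D drops from 2 to 1.

D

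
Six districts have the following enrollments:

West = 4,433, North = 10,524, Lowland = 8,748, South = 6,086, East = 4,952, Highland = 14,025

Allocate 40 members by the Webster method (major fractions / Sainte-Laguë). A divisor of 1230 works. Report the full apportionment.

West=4; North=9; Lowland=7; South=5; East=4; Highland=11

With modified divisor 1230: modified quotas West 3.604, North 8.556, Lowland 7.112, South 4.948, East 4.026, Highland 11.402.
Rounding to the nearest integer: West 4, North 9, Lowland 7, South 5, East 4, Highland 11 (total 40).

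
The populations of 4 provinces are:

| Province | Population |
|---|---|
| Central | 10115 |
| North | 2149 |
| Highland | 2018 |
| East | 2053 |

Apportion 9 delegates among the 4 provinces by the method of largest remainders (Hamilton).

Central 6, North 1, Highland 1, East 1

The standard divisor is 16335/9 = 1815.
Standard quotas: Central 5.5730, North 1.1840, Highland 1.1118, East 1.1311.
Lower quotas: Central 5, North 1, Highland 1, East 1 (sum 8, leaving 1 seat).
Remainders in descending order: Central 0.5730, North 0.1840, East 0.1311, Highland 0.1118.
The surplus seat goes to Central.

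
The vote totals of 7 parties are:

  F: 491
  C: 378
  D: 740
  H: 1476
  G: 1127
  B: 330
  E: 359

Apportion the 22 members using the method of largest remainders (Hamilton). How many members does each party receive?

F 2, C 2, D 3, H 7, G 5, B 1, E 2

Total 4901; standard divisor 4901/22 ≈ 222.773.
Standard quotas: F 2.204, C 1.697, D 3.322, H 6.626, G 5.059, B 1.481, E 1.612.
Lower quotas: F 2, C 1, D 3, H 6, G 5, B 1, E 1 (sum 19, leaving 3 seats).
Remainders in descending order: C 0.697, H 0.626, E 0.612, B 0.481, D 0.322, F 0.204, G 0.059.
The surplus seats go to C, H, E.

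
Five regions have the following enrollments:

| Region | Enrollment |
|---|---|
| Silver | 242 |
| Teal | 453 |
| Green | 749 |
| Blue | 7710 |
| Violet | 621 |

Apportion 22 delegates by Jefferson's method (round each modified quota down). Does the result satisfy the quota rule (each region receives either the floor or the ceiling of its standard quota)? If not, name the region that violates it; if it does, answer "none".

Standard quotas: Silver 0.545, Teal 1.020, Green 1.686, Blue 17.352, Violet 1.398.
Jefferson allocation: Silver 0, Teal 1, Green 1, Blue 19, Violet 1.
Blue has quota 17.352 (lower 17, upper 18) but receives 19 — outside the quota interval.

Blue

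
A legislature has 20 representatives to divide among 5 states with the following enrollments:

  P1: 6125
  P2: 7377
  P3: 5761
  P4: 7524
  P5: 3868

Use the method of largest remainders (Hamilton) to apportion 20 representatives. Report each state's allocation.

Total 30655; standard divisor 30655/20 ≈ 1532.75.
Standard quotas: P1 3.9961, P2 4.8129, P3 3.7586, P4 4.9088, P5 2.5236.
Lower quotas: P1 3, P2 4, P3 3, P4 4, P5 2 (sum 16, leaving 4 seats).
Remainders in descending order: P1 0.9961, P4 0.9088, P2 0.8129, P3 0.7586, P5 0.5236.
Largest remainders: P1, P4, P2, P3 receive the extra seats.

P1=4; P2=5; P3=4; P4=5; P5=2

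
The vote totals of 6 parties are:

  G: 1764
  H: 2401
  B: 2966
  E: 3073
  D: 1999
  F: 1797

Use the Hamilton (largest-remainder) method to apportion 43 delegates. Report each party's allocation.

The standard divisor is 14000/43 ≈ 325.581.
Standard quotas: G 5.418, H 7.375, B 9.110, E 9.438, D 6.140, F 5.519.
Lower quotas: G 5, H 7, B 9, E 9, D 6, F 5 (sum 41, leaving 2 seats).
Remainders in descending order: F 0.519, E 0.439, G 0.418, H 0.374, D 0.140, B 0.110.
Largest remainders: F, E receive the extra seats.

G=5; H=7; B=9; E=10; D=6; F=6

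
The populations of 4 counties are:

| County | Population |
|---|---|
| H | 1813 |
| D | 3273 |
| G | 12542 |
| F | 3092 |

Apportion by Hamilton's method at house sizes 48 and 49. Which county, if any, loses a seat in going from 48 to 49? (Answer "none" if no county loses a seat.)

At 48 seats: H 4, D 8, G 29, F 7.
At 49 seats: H 4, D 8, G 30, F 7.
No county's allocation decreased.

none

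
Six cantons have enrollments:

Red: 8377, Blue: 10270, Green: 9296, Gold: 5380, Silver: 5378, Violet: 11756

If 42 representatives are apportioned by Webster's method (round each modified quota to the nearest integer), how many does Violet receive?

Standard divisor 50457/42 ≈ 1201.357; standard quotas: Red 6.973, Blue 8.549, Green 7.738, Gold 4.478, Silver 4.477, Violet 9.786.
Rounding to the nearest integer gives Red 7, Blue 9, Green 8, Gold 4, Silver 4, Violet 10 — total 42, matching the house size, so no adjustment is needed.
Violet receives 10.

10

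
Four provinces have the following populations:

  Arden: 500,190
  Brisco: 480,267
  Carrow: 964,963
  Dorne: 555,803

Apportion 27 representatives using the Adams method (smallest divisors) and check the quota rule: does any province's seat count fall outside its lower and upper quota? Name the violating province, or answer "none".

Standard quotas: Arden 5.399, Brisco 5.184, Carrow 10.417, Dorne 6.000.
Adams allocation: Arden 6, Brisco 5, Carrow 10, Dorne 6.
Every allocation lies between the lower and upper quota.

none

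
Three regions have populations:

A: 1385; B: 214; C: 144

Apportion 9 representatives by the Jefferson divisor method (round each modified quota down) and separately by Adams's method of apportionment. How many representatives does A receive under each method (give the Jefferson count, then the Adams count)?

8 and 7

Jefferson: A 8, B 1, C 0.
Adams: A 7, B 1, C 1.
A gets 8 under Jefferson and 7 under Adams.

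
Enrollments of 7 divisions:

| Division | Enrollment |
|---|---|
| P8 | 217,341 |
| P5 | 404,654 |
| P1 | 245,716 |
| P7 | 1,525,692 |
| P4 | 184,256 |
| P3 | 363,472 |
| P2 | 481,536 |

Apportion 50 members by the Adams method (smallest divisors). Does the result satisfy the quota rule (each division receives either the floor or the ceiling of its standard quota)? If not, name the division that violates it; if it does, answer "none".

Standard quotas: P8 3.175, P5 5.911, P1 3.590, P7 22.288, P4 2.692, P3 5.310, P2 7.035.
Adams allocation: P8 3, P5 6, P1 4, P7 21, P4 3, P3 6, P2 7.
P7 has quota 22.288 (lower 22, upper 23) but receives 21 — outside the quota interval.

P7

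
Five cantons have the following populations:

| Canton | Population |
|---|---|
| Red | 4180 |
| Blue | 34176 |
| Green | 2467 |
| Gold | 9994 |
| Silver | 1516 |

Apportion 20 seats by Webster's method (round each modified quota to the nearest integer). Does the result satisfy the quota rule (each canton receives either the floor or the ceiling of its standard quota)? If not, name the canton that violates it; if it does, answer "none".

Blue

Standard quotas: Red 1.597, Blue 13.061, Green 0.943, Gold 3.819, Silver 0.579.
Webster allocation: Red 2, Blue 12, Green 1, Gold 4, Silver 1.
Blue has quota 13.061 (lower 13, upper 14) but receives 12 — outside the quota interval.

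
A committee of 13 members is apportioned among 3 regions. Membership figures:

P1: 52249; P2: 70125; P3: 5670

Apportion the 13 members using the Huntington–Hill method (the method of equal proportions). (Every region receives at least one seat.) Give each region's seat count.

P1=5, P2=7, P3=1

With divisor 10180: modified quotas P1 5.133, P2 6.889, P3 0.557.
Geometric-mean thresholds: P1 √(5·6)=5.477, P2 √(6·7)=6.481, P3 (min 1).
Each quota rounded against its threshold gives P1 5, P2 7, P3 1 (total 13).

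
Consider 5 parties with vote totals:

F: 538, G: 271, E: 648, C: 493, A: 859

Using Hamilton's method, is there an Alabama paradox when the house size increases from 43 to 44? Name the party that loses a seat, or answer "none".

none

At 43 seats: F 8, G 4, E 10, C 8, A 13.
At 44 seats: F 8, G 4, E 10, C 8, A 14.
No party's allocation decreased.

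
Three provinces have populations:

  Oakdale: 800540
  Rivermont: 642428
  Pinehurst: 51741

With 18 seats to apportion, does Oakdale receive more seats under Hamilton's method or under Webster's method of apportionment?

Hamilton

Hamilton: Oakdale 10, Rivermont 8, Pinehurst 0.
Webster: Oakdale 9, Rivermont 8, Pinehurst 1.
Oakdale gets 10 under Hamilton and 9 under Webster.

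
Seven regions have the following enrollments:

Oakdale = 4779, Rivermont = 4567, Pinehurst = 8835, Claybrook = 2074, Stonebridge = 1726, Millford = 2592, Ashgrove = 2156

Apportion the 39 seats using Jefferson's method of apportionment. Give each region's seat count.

Standard divisor 26729/39 ≈ 685.359; standard quotas: Oakdale 6.973, Rivermont 6.664, Pinehurst 12.891, Claybrook 3.026, Stonebridge 2.518, Millford 3.782, Ashgrove 3.146.
Rounding down gives 6, 6, 12, 3, 2, 3, 3 = 35 seats, so the divisor must be adjusted.
With modified divisor 640: modified quotas Oakdale 7.467, Rivermont 7.136, Pinehurst 13.805, Claybrook 3.241, Stonebridge 2.697, Millford 4.050, Ashgrove 3.369.
Rounding down: Oakdale 7, Rivermont 7, Pinehurst 13, Claybrook 3, Stonebridge 2, Millford 4, Ashgrove 3 (total 39).

Oakdale 7, Rivermont 7, Pinehurst 13, Claybrook 3, Stonebridge 2, Millford 4, Ashgrove 3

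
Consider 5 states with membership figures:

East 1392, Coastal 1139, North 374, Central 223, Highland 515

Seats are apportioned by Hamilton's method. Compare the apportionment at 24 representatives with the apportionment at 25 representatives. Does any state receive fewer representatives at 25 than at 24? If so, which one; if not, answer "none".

Central

At 24 seats: East 9, Coastal 8, North 2, Central 2, Highland 3.
At 25 seats: East 10, Coastal 8, North 3, Central 1, Highland 3.
Central drops from 2 to 1.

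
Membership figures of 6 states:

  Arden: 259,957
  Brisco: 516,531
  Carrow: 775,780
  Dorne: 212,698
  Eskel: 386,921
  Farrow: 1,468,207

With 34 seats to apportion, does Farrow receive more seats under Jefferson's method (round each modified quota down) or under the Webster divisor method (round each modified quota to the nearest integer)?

Jefferson

Jefferson: Arden 2, Brisco 5, Carrow 7, Dorne 2, Eskel 3, Farrow 15.
Webster: Arden 2, Brisco 5, Carrow 7, Dorne 2, Eskel 4, Farrow 14.
Farrow gets 15 under Jefferson and 14 under Webster.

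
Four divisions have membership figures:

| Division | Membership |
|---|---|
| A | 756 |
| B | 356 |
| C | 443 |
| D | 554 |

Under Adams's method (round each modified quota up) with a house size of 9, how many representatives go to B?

2

Standard divisor 2109/9 ≈ 234.333; standard quotas: A 3.226, B 1.519, C 1.890, D 2.364.
Rounding up gives 4, 2, 2, 3 = 11 seats, so the divisor must be adjusted.
With modified divisor 300: modified quotas A 2.520, B 1.187, C 1.477, D 1.847.
Rounding up: A 3, B 2, C 2, D 2 (total 9).
B receives 2.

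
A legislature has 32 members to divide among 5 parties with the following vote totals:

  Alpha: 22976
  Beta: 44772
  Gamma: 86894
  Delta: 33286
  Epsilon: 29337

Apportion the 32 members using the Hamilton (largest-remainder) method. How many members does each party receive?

Alpha 3; Beta 7; Gamma 13; Delta 5; Epsilon 4

The standard divisor is 217265/32 ≈ 6789.531.
Standard quotas: Alpha 3.3840, Beta 6.5943, Gamma 12.7982, Delta 4.9025, Epsilon 4.3209.
Lower quotas: Alpha 3, Beta 6, Gamma 12, Delta 4, Epsilon 4 (sum 29, leaving 3 seats).
Remainders in descending order: Delta 0.9025, Gamma 0.7982, Beta 0.5943, Alpha 0.3840, Epsilon 0.3209.
Largest remainders: Delta, Gamma, Beta receive the extra seats.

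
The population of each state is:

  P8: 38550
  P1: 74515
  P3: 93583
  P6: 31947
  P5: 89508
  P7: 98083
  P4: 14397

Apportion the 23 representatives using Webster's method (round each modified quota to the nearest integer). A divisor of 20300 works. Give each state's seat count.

P8 2, P1 4, P3 5, P6 2, P5 4, P7 5, P4 1

With modified divisor 20300: modified quotas P8 1.899, P1 3.671, P3 4.610, P6 1.574, P5 4.409, P7 4.832, P4 0.709.
Rounding to the nearest integer: P8 2, P1 4, P3 5, P6 2, P5 4, P7 5, P4 1 (total 23).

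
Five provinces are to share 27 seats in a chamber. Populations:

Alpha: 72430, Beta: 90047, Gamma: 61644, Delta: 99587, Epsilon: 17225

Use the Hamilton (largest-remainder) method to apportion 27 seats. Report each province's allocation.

Alpha: 6, Beta: 7, Gamma: 5, Delta: 8, Epsilon: 1

The standard divisor is 340933/27 ≈ 12627.148.
Standard quotas: Alpha 5.7361, Beta 7.1312, Gamma 4.8819, Delta 7.8867, Epsilon 1.3641.
Lower quotas: Alpha 5, Beta 7, Gamma 4, Delta 7, Epsilon 1 (sum 24, leaving 3 seats).
Remainders in descending order: Delta 0.8867, Gamma 0.8819, Alpha 0.7361, Epsilon 0.3641, Beta 0.1312.
Largest remainders: Delta, Gamma, Alpha receive the extra seats.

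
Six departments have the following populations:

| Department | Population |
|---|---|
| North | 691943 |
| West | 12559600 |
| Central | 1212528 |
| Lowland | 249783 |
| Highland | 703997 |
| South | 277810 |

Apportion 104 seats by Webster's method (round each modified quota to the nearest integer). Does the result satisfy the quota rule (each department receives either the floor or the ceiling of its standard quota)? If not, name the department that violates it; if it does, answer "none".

West

Standard quotas: North 4.585, West 83.220, Central 8.034, Lowland 1.655, Highland 4.665, South 1.841.
Webster allocation: North 5, West 82, Central 8, Lowland 2, Highland 5, South 2.
West has quota 83.220 (lower 83, upper 84) but receives 82 — outside the quota interval.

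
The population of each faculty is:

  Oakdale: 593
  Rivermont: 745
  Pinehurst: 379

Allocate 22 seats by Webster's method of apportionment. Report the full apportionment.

Oakdale 8, Rivermont 9, Pinehurst 5

Standard divisor 1717/22 ≈ 78.045; standard quotas: Oakdale 7.598, Rivermont 9.546, Pinehurst 4.856.
Rounding to the nearest integer gives 8, 10, 5 = 23 seats, so the divisor must be adjusted.
With modified divisor 78.7: modified quotas Oakdale 7.535, Rivermont 9.466, Pinehurst 4.816.
Rounding to the nearest integer: Oakdale 8, Rivermont 9, Pinehurst 5 (total 22).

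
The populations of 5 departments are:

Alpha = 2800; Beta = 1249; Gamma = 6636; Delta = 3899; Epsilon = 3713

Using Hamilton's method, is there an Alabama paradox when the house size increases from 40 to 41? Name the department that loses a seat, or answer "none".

none

At 40 seats: Alpha 6, Beta 3, Gamma 14, Delta 9, Epsilon 8.
At 41 seats: Alpha 6, Beta 3, Gamma 15, Delta 9, Epsilon 8.
No department's allocation decreased.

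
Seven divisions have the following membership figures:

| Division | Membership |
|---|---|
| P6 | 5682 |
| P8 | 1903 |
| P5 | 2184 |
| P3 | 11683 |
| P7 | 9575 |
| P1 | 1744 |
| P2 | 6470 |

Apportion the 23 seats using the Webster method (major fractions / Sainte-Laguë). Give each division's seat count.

Standard divisor 39241/23 ≈ 1706.13; standard quotas: P6 3.330, P8 1.115, P5 1.280, P3 6.848, P7 5.612, P1 1.022, P2 3.792.
Rounding to the nearest integer gives P6 3, P8 1, P5 1, P3 7, P7 6, P1 1, P2 4 — total 23, matching the house size, so no adjustment is needed.

P6: 3; P8: 1; P5: 1; P3: 7; P7: 6; P1: 1; P2: 4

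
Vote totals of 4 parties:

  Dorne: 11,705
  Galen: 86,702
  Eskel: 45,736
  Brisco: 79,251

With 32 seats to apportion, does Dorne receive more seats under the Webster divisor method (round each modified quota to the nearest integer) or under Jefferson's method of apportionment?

Webster: Dorne 2, Galen 12, Eskel 7, Brisco 11.
Jefferson: Dorne 1, Galen 13, Eskel 6, Brisco 12.
Dorne gets 2 under Webster and 1 under Jefferson.

Webster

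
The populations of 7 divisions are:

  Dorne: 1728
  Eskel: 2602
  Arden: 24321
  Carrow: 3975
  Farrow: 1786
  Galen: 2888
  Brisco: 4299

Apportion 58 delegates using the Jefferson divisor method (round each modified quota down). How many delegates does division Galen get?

4

Standard divisor 41599/58 ≈ 717.224; standard quotas: Dorne 2.409, Eskel 3.628, Arden 33.910, Carrow 5.542, Farrow 2.490, Galen 4.027, Brisco 5.994.
Rounding down gives 2, 3, 33, 5, 2, 4, 5 = 54 seats, so the divisor must be adjusted.
With modified divisor 670: modified quotas Dorne 2.579, Eskel 3.884, Arden 36.300, Carrow 5.933, Farrow 2.666, Galen 4.310, Brisco 6.416.
Rounding down: Dorne 2, Eskel 3, Arden 36, Carrow 5, Farrow 2, Galen 4, Brisco 6 (total 58).
Galen receives 4.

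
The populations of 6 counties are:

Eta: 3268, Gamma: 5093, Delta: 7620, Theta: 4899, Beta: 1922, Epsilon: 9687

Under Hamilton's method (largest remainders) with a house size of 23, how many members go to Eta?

The standard divisor is 32489/23 ≈ 1412.565.
Standard quotas: Eta 2.3135, Gamma 3.6055, Delta 5.3944, Theta 3.4682, Beta 1.3606, Epsilon 6.8577.
Lower quotas: Eta 2, Gamma 3, Delta 5, Theta 3, Beta 1, Epsilon 6 (sum 20, leaving 3 seats).
Remainders in descending order: Epsilon 0.8577, Gamma 0.6055, Theta 0.4682, Delta 0.3944, Beta 0.3606, Eta 0.3135.
Largest remainders: Epsilon, Gamma, Theta receive the extra seats.
Eta receives 2.

2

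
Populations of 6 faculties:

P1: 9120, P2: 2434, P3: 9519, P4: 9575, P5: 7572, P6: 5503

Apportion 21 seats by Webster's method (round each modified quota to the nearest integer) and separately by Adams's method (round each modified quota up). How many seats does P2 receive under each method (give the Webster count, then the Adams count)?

1 and 2

Webster: P1 4, P2 1, P3 4, P4 5, P5 4, P6 3.
Adams: P1 4, P2 2, P3 4, P4 4, P5 4, P6 3.
P2 gets 1 under Webster and 2 under Adams.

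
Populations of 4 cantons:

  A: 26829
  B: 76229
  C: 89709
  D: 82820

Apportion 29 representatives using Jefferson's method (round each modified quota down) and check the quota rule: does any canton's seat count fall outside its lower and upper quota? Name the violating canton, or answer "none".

none

Standard quotas: A 2.823, B 8.022, C 9.440, D 8.715.
Jefferson allocation: A 2, B 8, C 10, D 9.
Every allocation lies between the lower and upper quota.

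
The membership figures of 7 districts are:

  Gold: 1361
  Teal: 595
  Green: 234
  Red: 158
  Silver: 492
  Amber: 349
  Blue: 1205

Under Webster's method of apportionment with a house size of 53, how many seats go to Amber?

Standard divisor 4394/53 ≈ 82.906; standard quotas: Gold 16.416, Teal 7.177, Green 2.822, Red 1.906, Silver 5.934, Amber 4.210, Blue 14.535.
Rounding to the nearest integer gives Gold 16, Teal 7, Green 3, Red 2, Silver 6, Amber 4, Blue 15 — total 53, matching the house size, so no adjustment is needed.
Amber receives 4.

4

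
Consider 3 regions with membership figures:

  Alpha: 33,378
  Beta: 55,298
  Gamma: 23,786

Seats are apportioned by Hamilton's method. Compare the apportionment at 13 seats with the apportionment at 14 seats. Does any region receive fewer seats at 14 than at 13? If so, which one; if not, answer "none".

none

At 13 seats: Alpha 4, Beta 6, Gamma 3.
At 14 seats: Alpha 4, Beta 7, Gamma 3.
No region's allocation decreased.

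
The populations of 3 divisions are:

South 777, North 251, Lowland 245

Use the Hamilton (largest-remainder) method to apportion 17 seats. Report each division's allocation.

South 11, North 3, Lowland 3

The standard divisor is 1273/17 ≈ 74.882.
Standard quotas: South 10.376, North 3.352, Lowland 3.272.
Lower quotas: South 10, North 3, Lowland 3 (sum 16, leaving 1 seat).
Remainders in descending order: South 0.376, North 0.352, Lowland 0.272.
The surplus seat goes to South.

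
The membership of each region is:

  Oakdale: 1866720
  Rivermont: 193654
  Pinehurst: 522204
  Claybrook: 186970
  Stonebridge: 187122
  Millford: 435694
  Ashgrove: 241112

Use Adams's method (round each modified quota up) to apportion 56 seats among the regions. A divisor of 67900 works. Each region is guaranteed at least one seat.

Oakdale 28; Rivermont 3; Pinehurst 8; Claybrook 3; Stonebridge 3; Millford 7; Ashgrove 4

With modified divisor 67900: modified quotas Oakdale 27.492, Rivermont 2.852, Pinehurst 7.691, Claybrook 2.754, Stonebridge 2.756, Millford 6.417, Ashgrove 3.551.
Rounding up: Oakdale 28, Rivermont 3, Pinehurst 8, Claybrook 3, Stonebridge 3, Millford 7, Ashgrove 4 (total 56).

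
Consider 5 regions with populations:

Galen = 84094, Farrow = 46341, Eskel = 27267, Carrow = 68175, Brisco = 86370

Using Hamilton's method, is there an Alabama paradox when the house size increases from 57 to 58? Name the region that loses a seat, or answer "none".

At 57 seats: Galen 15, Farrow 9, Eskel 5, Carrow 12, Brisco 16.
At 58 seats: Galen 16, Farrow 8, Eskel 5, Carrow 13, Brisco 16.
Farrow drops from 9 to 8.

Farrow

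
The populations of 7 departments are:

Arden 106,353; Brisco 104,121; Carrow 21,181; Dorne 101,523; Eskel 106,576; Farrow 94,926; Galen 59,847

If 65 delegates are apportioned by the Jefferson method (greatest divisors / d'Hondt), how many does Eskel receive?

Standard divisor 594527/65 ≈ 9146.569; standard quotas: Arden 11.628, Brisco 11.384, Carrow 2.316, Dorne 11.100, Eskel 11.652, Farrow 10.378, Galen 6.543.
Rounding down gives 11, 11, 2, 11, 11, 10, 6 = 62 seats, so the divisor must be adjusted.
With modified divisor 8650: modified quotas Arden 12.295, Brisco 12.037, Carrow 2.449, Dorne 11.737, Eskel 12.321, Farrow 10.974, Galen 6.919.
Rounding down: Arden 12, Brisco 12, Carrow 2, Dorne 11, Eskel 12, Farrow 10, Galen 6 (total 65).
Eskel receives 12.

12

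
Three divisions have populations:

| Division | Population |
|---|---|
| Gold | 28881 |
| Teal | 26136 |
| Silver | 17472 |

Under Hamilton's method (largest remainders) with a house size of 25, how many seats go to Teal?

Standard divisor: 72489 ÷ 25 ≈ 2899.56.
Standard quotas: Gold 9.9605, Teal 9.0138, Silver 6.0257.
Lower quotas: Gold 9, Teal 9, Silver 6 (sum 24, leaving 1 seat).
Remainders in descending order: Gold 0.9605, Silver 0.0257, Teal 0.0138.
Largest remainder: Gold receives the extra seat.
Teal receives 9.

9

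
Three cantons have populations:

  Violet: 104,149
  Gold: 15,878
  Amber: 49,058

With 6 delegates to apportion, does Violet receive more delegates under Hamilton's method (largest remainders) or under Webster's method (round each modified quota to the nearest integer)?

Hamilton

Hamilton: Violet 4, Gold 0, Amber 2.
Webster: Violet 3, Gold 1, Amber 2.
Violet gets 4 under Hamilton and 3 under Webster.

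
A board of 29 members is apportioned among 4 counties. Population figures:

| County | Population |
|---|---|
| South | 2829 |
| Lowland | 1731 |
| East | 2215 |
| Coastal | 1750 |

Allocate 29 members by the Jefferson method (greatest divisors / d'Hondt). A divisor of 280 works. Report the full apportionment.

With modified divisor 280: modified quotas South 10.104, Lowland 6.182, East 7.911, Coastal 6.250.
Rounding down: South 10, Lowland 6, East 7, Coastal 6 (total 29).

South=10; Lowland=6; East=7; Coastal=6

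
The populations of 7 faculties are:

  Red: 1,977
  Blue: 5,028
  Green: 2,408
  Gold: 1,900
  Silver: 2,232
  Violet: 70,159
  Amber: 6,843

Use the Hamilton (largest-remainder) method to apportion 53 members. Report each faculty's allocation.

The standard divisor is 90547/53 ≈ 1708.434.
Standard quotas: Red 1.1572, Blue 2.9430, Green 1.4095, Gold 1.1121, Silver 1.3065, Violet 41.0663, Amber 4.0054.
Lower quotas: Red 1, Blue 2, Green 1, Gold 1, Silver 1, Violet 41, Amber 4 (sum 51, leaving 2 seats).
Remainders in descending order: Blue 0.9430, Green 0.4095, Silver 0.3065, Red 0.1572, Gold 0.1121, Violet 0.0663, Amber 0.0054.
Largest remainders: Blue, Green receive the extra seats.

Red=1; Blue=3; Green=2; Gold=1; Silver=1; Violet=41; Amber=4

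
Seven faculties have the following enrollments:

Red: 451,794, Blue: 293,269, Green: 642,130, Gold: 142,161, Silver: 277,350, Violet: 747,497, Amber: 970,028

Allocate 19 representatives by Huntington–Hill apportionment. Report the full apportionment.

Red 2, Blue 2, Green 3, Gold 1, Silver 2, Violet 4, Amber 5

With divisor 190742: modified quotas Red 2.369, Blue 1.538, Green 3.366, Gold 0.745, Silver 1.454, Violet 3.919, Amber 5.086.
Geometric-mean thresholds: Red √(2·3)=2.449, Blue √(1·2)=1.414, Green √(3·4)=3.464, Gold (min 1), Silver √(1·2)=1.414, Violet √(3·4)=3.464, Amber √(5·6)=5.477.
Each quota rounded against its threshold gives Red 2, Blue 2, Green 3, Gold 1, Silver 2, Violet 4, Amber 5 (total 19).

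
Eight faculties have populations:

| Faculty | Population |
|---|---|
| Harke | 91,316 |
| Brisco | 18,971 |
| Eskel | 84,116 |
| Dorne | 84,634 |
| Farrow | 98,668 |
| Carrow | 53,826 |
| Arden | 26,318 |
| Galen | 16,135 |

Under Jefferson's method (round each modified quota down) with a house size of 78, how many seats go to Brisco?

Standard divisor 473984/78 ≈ 6076.718; standard quotas: Harke 15.027, Brisco 3.122, Eskel 13.842, Dorne 13.928, Farrow 16.237, Carrow 8.858, Arden 4.331, Galen 2.655.
Rounding down gives 15, 3, 13, 13, 16, 8, 4, 2 = 74 seats, so the divisor must be adjusted.
With modified divisor 5760: modified quotas Harke 15.853, Brisco 3.294, Eskel 14.603, Dorne 14.693, Farrow 17.130, Carrow 9.345, Arden 4.569, Galen 2.801.
Rounding down: Harke 15, Brisco 3, Eskel 14, Dorne 14, Farrow 17, Carrow 9, Arden 4, Galen 2 (total 78).
Brisco receives 3.

3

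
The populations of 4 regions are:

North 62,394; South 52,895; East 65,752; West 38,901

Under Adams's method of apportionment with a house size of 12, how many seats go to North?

3

Standard divisor 219942/12 ≈ 18328.5; standard quotas: North 3.404, South 2.886, East 3.587, West 2.122.
Rounding up gives 4, 3, 4, 3 = 14 seats, so the divisor must be adjusted.
With modified divisor 21400: modified quotas North 2.916, South 2.472, East 3.073, West 1.818.
Rounding up: North 3, South 3, East 4, West 2 (total 12).
North receives 3.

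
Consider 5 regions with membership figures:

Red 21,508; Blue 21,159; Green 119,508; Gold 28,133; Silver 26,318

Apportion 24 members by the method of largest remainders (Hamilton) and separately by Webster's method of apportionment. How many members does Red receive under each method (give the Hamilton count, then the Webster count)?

Hamilton: Red 3, Blue 2, Green 13, Gold 3, Silver 3.
Webster: Red 2, Blue 2, Green 14, Gold 3, Silver 3.
Red gets 3 under Hamilton and 2 under Webster.

3 and 2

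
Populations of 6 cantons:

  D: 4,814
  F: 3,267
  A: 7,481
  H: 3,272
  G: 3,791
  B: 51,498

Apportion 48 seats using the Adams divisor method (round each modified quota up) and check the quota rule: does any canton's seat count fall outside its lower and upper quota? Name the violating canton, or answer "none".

B

Standard quotas: D 3.117, F 2.116, A 4.844, H 2.119, G 2.455, B 33.349.
Adams allocation: D 3, F 2, A 5, H 3, G 3, B 32.
B has quota 33.349 (lower 33, upper 34) but receives 32 — outside the quota interval.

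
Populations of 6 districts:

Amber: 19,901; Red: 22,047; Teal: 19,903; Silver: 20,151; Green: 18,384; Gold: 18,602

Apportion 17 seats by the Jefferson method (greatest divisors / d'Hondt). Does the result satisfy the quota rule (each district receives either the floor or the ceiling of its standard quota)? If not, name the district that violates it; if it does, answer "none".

Standard quotas: Amber 2.843, Red 3.150, Teal 2.844, Silver 2.879, Green 2.627, Gold 2.658.
Jefferson allocation: Amber 3, Red 3, Teal 3, Silver 3, Green 2, Gold 3.
Every allocation lies between the lower and upper quota.

none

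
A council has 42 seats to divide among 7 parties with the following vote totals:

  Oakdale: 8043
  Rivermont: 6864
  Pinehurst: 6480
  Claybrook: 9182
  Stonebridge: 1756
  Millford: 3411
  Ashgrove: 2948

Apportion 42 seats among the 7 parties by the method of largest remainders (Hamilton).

Oakdale=9, Rivermont=7, Pinehurst=7, Claybrook=10, Stonebridge=2, Millford=4, Ashgrove=3

Standard divisor: 38684 ÷ 42 ≈ 921.048.
Standard quotas: Oakdale 8.7324, Rivermont 7.4524, Pinehurst 7.0355, Claybrook 9.9691, Stonebridge 1.9065, Millford 3.7034, Ashgrove 3.2007.
Lower quotas: Oakdale 8, Rivermont 7, Pinehurst 7, Claybrook 9, Stonebridge 1, Millford 3, Ashgrove 3 (sum 38, leaving 4 seats).
Remainders in descending order: Claybrook 0.9691, Stonebridge 0.9065, Oakdale 0.7324, Millford 0.7034, Rivermont 0.4524, Ashgrove 0.2007, Pinehurst 0.0355.
The surplus seats go to Claybrook, Stonebridge, Oakdale, Millford.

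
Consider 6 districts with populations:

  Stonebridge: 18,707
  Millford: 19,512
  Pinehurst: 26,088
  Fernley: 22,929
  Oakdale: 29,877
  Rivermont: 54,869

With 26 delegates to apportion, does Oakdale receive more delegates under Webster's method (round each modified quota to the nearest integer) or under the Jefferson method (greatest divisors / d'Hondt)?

Webster: Stonebridge 3, Millford 3, Pinehurst 4, Fernley 3, Oakdale 5, Rivermont 8.
Jefferson: Stonebridge 3, Millford 3, Pinehurst 4, Fernley 3, Oakdale 4, Rivermont 9.
Oakdale gets 5 under Webster and 4 under Jefferson.

Webster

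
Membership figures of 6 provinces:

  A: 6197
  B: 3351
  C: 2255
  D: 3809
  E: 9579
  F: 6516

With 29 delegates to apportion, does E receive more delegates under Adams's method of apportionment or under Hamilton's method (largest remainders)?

Adams: A 6, B 3, C 2, D 4, E 8, F 6.
Hamilton: A 6, B 3, C 2, D 3, E 9, F 6.
E gets 8 under Adams and 9 under Hamilton.

Hamilton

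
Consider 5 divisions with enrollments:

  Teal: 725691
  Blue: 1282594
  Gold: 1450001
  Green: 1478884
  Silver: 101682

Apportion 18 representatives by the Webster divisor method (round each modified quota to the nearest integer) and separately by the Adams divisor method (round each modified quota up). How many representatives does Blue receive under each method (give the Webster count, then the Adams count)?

Webster: Teal 3, Blue 5, Gold 5, Green 5, Silver 0.
Adams: Teal 3, Blue 4, Gold 5, Green 5, Silver 1.
Blue gets 5 under Webster and 4 under Adams.

5 and 4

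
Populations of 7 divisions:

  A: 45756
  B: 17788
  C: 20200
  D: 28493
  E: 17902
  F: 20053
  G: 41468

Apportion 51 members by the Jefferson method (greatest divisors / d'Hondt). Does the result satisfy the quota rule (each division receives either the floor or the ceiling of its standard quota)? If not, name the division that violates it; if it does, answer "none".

Standard quotas: A 12.175, B 4.733, C 5.375, D 7.582, E 4.764, F 5.336, G 11.034.
Jefferson allocation: A 12, B 5, C 5, D 8, E 5, F 5, G 11.
Every allocation lies between the lower and upper quota.

none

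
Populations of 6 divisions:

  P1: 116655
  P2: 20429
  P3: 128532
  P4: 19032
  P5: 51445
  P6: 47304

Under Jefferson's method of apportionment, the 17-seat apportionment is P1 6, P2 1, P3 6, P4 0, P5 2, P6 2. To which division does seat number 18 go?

Priority for the next seat is population ÷ (current seats + 1).
Priorities: P1 16665.000, P2 10214.500, P3 18361.714, P4 19032.000, P5 17148.333, P6 15768.000.
Highest priority: P4.

P4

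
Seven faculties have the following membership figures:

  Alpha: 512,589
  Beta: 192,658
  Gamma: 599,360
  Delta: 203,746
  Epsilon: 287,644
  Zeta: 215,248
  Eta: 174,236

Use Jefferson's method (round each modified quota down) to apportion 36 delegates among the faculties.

Alpha=9; Beta=3; Gamma=10; Delta=3; Epsilon=5; Zeta=3; Eta=3

Standard divisor 2185481/36 ≈ 60707.806; standard quotas: Alpha 8.444, Beta 3.174, Gamma 9.873, Delta 3.356, Epsilon 4.738, Zeta 3.546, Eta 2.870.
Rounding down gives 8, 3, 9, 3, 4, 3, 2 = 32 seats, so the divisor must be adjusted.
With modified divisor 55700: modified quotas Alpha 9.203, Beta 3.459, Gamma 10.761, Delta 3.658, Epsilon 5.164, Zeta 3.864, Eta 3.128.
Rounding down: Alpha 9, Beta 3, Gamma 10, Delta 3, Epsilon 5, Zeta 3, Eta 3 (total 36).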